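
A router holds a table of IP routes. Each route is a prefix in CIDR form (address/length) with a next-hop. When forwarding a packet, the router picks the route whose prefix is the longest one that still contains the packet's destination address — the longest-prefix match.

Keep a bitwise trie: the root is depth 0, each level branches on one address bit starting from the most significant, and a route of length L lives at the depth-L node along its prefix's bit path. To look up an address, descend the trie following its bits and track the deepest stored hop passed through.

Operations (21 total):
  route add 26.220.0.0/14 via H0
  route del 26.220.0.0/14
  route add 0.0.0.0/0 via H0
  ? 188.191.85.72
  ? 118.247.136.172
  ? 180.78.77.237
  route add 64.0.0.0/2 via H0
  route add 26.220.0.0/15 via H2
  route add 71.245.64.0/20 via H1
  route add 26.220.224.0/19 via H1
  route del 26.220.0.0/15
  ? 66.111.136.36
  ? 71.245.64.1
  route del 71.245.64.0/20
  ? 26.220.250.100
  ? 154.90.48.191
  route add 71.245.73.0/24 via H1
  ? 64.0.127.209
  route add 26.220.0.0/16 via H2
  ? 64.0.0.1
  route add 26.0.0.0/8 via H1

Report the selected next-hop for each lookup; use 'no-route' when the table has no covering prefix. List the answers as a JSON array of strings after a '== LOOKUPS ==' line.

Trace:
  + 26.220.0.0/14 (H0) depth=14
  del 26.220.0.0/14 (clear depth 14)
  + 0.0.0.0/0 (H0) depth=0
  lookup 188.191.85.72: bits ε walk d0:H0 -> H0
  lookup 118.247.136.172: bits 0 walk d0:H0→d1:- -> H0
  lookup 180.78.77.237: bits ε walk d0:H0 -> H0
  + 64.0.0.0/2 (H0) depth=2
  + 26.220.0.0/15 (H2) depth=15
  + 71.245.64.0/20 (H1) depth=20
  + 26.220.224.0/19 (H1) depth=19
  del 26.220.0.0/15 (clear depth 15)
  lookup 66.111.136.36: bits 01000 walk d0:H0→d1:-→d2:H0→d3:-→d4:-→d5:- -> H0
  lookup 71.245.64.1: bits 01000111111101010100 walk d0:H0→d1:-→d2:H0→d3:-→d4:-→d5:-→d6:-→d7:-→d8:-→d9:-→d10:-→d11:-→d12:-→d13:-→d14:-→d15:-→d16:-→d17:-→d18:-→d19:-→d20:H1 -> H1
  del 71.245.64.0/20 (clear depth 20)
  lookup 26.220.250.100: bits 0001101011011100111 walk d0:H0→d1:-→d2:-→d3:-→d4:-→d5:-→d6:-→d7:-→d8:-→d9:-→d10:-→d11:-→d12:-→d13:-→d14:-→d15:-→d16:-→d17:-→d18:-→d19:H1 -> H1
  lookup 154.90.48.191: bits ε walk d0:H0 -> H0
  + 71.245.73.0/24 (H1) depth=24
  lookup 64.0.127.209: bits 01000 walk d0:H0→d1:-→d2:H0→d3:-→d4:-→d5:- -> H0
  + 26.220.0.0/16 (H2) depth=16
  lookup 64.0.0.1: bits 01000 walk d0:H0→d1:-→d2:H0→d3:-→d4:-→d5:- -> H0
  + 26.0.0.0/8 (H1) depth=8

== LOOKUPS ==
["H0","H0","H0","H0","H1","H1","H0","H0","H0"]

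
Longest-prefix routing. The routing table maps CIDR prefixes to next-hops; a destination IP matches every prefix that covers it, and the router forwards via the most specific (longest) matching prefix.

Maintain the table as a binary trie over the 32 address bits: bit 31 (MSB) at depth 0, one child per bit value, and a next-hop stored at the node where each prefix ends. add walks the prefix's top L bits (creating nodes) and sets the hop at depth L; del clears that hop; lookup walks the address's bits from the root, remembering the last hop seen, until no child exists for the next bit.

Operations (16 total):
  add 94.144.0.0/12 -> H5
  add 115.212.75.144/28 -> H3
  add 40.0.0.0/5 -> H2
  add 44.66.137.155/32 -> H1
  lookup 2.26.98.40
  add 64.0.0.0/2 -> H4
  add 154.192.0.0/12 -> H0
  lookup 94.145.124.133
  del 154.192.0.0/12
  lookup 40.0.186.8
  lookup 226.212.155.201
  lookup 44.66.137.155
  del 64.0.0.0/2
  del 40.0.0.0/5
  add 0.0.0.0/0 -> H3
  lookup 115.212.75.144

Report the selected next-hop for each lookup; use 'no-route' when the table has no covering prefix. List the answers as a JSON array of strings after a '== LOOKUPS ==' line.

Process each operation:
  add 94.144.0.0/12 -> H5 at depth 12
  add 115.212.75.144/28 -> H3 at depth 28
  add 40.0.0.0/5 -> H2 at depth 5
  add 44.66.137.155/32 -> H1 at depth 32
  ? 2.26.98.40  path d0:-→d1:-→d2:-  best=no-route
  add 64.0.0.0/2 -> H4 at depth 2
  add 154.192.0.0/12 -> H0 at depth 12
  ? 94.145.124.133  path d0:-→d1:-→d2:H4→d3:-→d4:-→d5:-→d6:-→d7:-→d8:-→d9:-→d10:-→d11:-→d12:H5  best=H5
  - 154.192.0.0/12 clear@12
  ? 40.0.186.8  path d0:-→d1:-→d2:-→d3:-→d4:-→d5:H2  best=H2
  ? 226.212.155.201  path d0:-→d1:-  best=no-route
  ? 44.66.137.155  path d0:-→d1:-→d2:-→d3:-→d4:-→d5:H2→d6:-→d7:-→d8:-→d9:-→d10:-→d11:-→d12:-→d13:-→d14:-→d15:-→d16:-→d17:-→d18:-→d19:-→d20:-→d21:-→d22:-→d23:-→d24:-→d25:-→d26:-→d27:-→d28:-→d29:-→d30:-→d31:-→d32:H1  best=H1
  - 64.0.0.0/2 clear@2
  - 40.0.0.0/5 clear@5
  add 0.0.0.0/0 -> H3 at depth 0
  ? 115.212.75.144  path d0:H3→d1:-→d2:-→d3:-→d4:-→d5:-→d6:-→d7:-→d8:-→d9:-→d10:-→d11:-→d12:-→d13:-→d14:-→d15:-→d16:-→d17:-→d18:-→d19:-→d20:-→d21:-→d22:-→d23:-→d24:-→d25:-→d26:-→d27:-→d28:H3  best=H3

== LOOKUPS ==
["no-route","H5","H2","no-route","H1","H3"]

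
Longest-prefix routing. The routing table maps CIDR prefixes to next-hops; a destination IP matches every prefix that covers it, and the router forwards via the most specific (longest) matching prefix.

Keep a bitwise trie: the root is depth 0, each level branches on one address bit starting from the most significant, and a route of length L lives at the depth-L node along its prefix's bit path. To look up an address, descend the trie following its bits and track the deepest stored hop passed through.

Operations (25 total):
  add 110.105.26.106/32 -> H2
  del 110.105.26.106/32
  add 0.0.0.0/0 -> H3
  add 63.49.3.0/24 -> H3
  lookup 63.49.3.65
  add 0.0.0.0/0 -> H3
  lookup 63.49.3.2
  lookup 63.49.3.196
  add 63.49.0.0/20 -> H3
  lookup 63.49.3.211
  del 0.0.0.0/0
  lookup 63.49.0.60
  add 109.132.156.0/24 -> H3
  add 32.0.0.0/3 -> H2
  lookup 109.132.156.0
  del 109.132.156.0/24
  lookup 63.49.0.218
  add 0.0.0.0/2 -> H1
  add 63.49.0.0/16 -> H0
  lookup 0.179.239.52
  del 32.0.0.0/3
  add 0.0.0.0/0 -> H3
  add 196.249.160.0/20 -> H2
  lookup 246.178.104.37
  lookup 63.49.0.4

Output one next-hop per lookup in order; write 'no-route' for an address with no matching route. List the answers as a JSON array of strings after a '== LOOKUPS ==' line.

Apply in order:
  + 110.105.26.106/32 (H2) depth=32
  - 110.105.26.106/32 clear@32
  + 0.0.0.0/0 (H3) depth=0
  + 63.49.3.0/24 (H3) depth=24
  lookup 63.49.3.65: bits 001111110011000100000011 walk d0:H3→d1:-→d2:-→d3:-→d4:-→d5:-→d6:-→d7:-→d8:-→d9:-→d10:-→d11:-→d12:-→d13:-→d14:-→d15:-→d16:-→d17:-→d18:-→d19:-→d20:-→d21:-→d22:-→d23:-→d24:H3 -> H3
  + 0.0.0.0/0 (H3) depth=0
  lookup 63.49.3.2: bits 001111110011000100000011 walk d0:H3→d1:-→d2:-→d3:-→d4:-→d5:-→d6:-→d7:-→d8:-→d9:-→d10:-→d11:-→d12:-→d13:-→d14:-→d15:-→d16:-→d17:-→d18:-→d19:-→d20:-→d21:-→d22:-→d23:-→d24:H3 -> H3
  lookup 63.49.3.196: bits 001111110011000100000011 walk d0:H3→d1:-→d2:-→d3:-→d4:-→d5:-→d6:-→d7:-→d8:-→d9:-→d10:-→d11:-→d12:-→d13:-→d14:-→d15:-→d16:-→d17:-→d18:-→d19:-→d20:-→d21:-→d22:-→d23:-→d24:H3 -> H3
  + 63.49.0.0/20 (H3) depth=20
  lookup 63.49.3.211: bits 001111110011000100000011 walk d0:H3→d1:-→d2:-→d3:-→d4:-→d5:-→d6:-→d7:-→d8:-→d9:-→d10:-→d11:-→d12:-→d13:-→d14:-→d15:-→d16:-→d17:-→d18:-→d19:-→d20:H3→d21:-→d22:-→d23:-→d24:H3 -> H3
  - 0.0.0.0/0 clear@0
  lookup 63.49.0.60: bits 0011111100110001000000 walk d0:-→d1:-→d2:-→d3:-→d4:-→d5:-→d6:-→d7:-→d8:-→d9:-→d10:-→d11:-→d12:-→d13:-→d14:-→d15:-→d16:-→d17:-→d18:-→d19:-→d20:H3→d21:-→d22:- -> H3
  + 109.132.156.0/24 (H3) depth=24
  + 32.0.0.0/3 (H2) depth=3
  lookup 109.132.156.0: bits 011011011000010010011100 walk d0:-→d1:-→d2:-→d3:-→d4:-→d5:-→d6:-→d7:-→d8:-→d9:-→d10:-→d11:-→d12:-→d13:-→d14:-→d15:-→d16:-→d17:-→d18:-→d19:-→d20:-→d21:-→d22:-→d23:-→d24:H3 -> H3
  - 109.132.156.0/24 clear@24
  lookup 63.49.0.218: bits 0011111100110001000000 walk d0:-→d1:-→d2:-→d3:H2→d4:-→d5:-→d6:-→d7:-→d8:-→d9:-→d10:-→d11:-→d12:-→d13:-→d14:-→d15:-→d16:-→d17:-→d18:-→d19:-→d20:H3→d21:-→d22:- -> H3
  + 0.0.0.0/2 (H1) depth=2
  + 63.49.0.0/16 (H0) depth=16
  lookup 0.179.239.52: bits 00 walk d0:-→d1:-→d2:H1 -> H1
  - 32.0.0.0/3 clear@3
  + 0.0.0.0/0 (H3) depth=0
  + 196.249.160.0/20 (H2) depth=20
  lookup 246.178.104.37: bits 11 walk d0:H3→d1:-→d2:- -> H3
  lookup 63.49.0.4: bits 0011111100110001000000 walk d0:H3→d1:-→d2:H1→d3:-→d4:-→d5:-→d6:-→d7:-→d8:-→d9:-→d10:-→d11:-→d12:-→d13:-→d14:-→d15:-→d16:H0→d17:-→d18:-→d19:-→d20:H3→d21:-→d22:- -> H3

== LOOKUPS ==
["H3","H3","H3","H3","H3","H3","H3","H1","H3","H3"]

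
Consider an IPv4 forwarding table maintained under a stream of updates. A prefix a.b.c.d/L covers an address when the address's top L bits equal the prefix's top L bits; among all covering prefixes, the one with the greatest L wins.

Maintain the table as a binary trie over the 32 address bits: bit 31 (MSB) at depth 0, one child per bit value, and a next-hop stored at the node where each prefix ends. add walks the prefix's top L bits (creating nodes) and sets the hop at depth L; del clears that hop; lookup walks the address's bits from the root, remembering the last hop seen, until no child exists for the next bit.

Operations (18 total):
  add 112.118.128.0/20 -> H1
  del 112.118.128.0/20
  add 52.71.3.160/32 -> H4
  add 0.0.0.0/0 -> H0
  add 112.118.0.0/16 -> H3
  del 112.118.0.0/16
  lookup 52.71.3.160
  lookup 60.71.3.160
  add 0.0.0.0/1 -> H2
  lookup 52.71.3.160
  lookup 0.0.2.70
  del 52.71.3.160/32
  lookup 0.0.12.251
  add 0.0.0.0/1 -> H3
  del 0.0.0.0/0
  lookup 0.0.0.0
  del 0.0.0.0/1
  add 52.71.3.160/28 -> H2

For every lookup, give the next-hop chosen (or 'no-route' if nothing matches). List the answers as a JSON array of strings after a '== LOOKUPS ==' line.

Trace:
  add 112.118.128.0/20 -> H1 at depth 20
  - 112.118.128.0/20 clear@20
  add 52.71.3.160/32 -> H4 at depth 32
  add 0.0.0.0/0 -> H0 at depth 0
  add 112.118.0.0/16 -> H3 at depth 16
  - 112.118.0.0/16 clear@16
  Q 52.71.3.160: descend 00110100010001110000001110100000 ; hops seen [H0,H4] ; pick H4
  Q 60.71.3.160: descend 0011 ; hops seen [H0] ; pick H0
  add 0.0.0.0/1 -> H2 at depth 1
  Q 52.71.3.160: descend 00110100010001110000001110100000 ; hops seen [H0,H2,H4] ; pick H4
  Q 0.0.2.70: descend 00 ; hops seen [H0,H2] ; pick H2
  - 52.71.3.160/32 clear@32
  Q 0.0.12.251: descend 00 ; hops seen [H0,H2] ; pick H2
  add 0.0.0.0/1 -> H3 at depth 1
  - 0.0.0.0/0 clear@0
  Q 0.0.0.0: descend 00 ; hops seen [H3] ; pick H3
  - 0.0.0.0/1 clear@1
  add 52.71.3.160/28 -> H2 at depth 28

== LOOKUPS ==
["H4","H0","H4","H2","H2","H3"]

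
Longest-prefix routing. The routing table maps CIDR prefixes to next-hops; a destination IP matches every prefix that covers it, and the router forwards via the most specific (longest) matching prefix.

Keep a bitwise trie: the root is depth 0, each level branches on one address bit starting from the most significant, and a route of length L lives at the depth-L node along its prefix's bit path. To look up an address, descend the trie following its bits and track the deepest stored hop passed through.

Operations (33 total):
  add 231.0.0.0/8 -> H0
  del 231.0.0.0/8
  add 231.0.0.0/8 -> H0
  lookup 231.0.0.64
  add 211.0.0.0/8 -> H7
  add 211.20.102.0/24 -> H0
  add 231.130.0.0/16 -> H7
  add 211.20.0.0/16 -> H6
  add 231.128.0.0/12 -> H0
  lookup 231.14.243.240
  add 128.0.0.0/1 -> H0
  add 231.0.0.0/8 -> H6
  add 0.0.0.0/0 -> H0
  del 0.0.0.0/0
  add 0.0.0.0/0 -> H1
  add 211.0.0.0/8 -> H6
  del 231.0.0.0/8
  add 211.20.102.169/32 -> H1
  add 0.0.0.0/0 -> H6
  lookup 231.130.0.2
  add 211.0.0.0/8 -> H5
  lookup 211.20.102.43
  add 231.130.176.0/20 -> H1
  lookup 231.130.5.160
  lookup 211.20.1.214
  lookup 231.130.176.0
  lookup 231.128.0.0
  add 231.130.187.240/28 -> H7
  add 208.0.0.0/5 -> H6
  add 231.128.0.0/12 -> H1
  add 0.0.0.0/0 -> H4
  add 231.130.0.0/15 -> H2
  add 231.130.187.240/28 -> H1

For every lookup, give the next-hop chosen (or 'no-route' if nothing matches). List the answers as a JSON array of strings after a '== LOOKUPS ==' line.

Apply in order:
  add 231.0.0.0/8 -> H0 at depth 8
  del 231.0.0.0/8 (clear depth 8)
  add 231.0.0.0/8 -> H0 at depth 8
  Q 231.0.0.64: descend 11100111 ; hops seen [H0] ; pick H0
  add 211.0.0.0/8 -> H7 at depth 8
  add 211.20.102.0/24 -> H0 at depth 24
  add 231.130.0.0/16 -> H7 at depth 16
  add 211.20.0.0/16 -> H6 at depth 16
  add 231.128.0.0/12 -> H0 at depth 12
  Q 231.14.243.240: descend 11100111 ; hops seen [H0] ; pick H0
  add 128.0.0.0/1 -> H0 at depth 1
  add 231.0.0.0/8 -> H6 at depth 8
  add 0.0.0.0/0 -> H0 at depth 0
  del 0.0.0.0/0 (clear depth 0)
  add 0.0.0.0/0 -> H1 at depth 0
  add 211.0.0.0/8 -> H6 at depth 8
  del 231.0.0.0/8 (clear depth 8)
  add 211.20.102.169/32 -> H1 at depth 32
  add 0.0.0.0/0 -> H6 at depth 0
  Q 231.130.0.2: descend 1110011110000010 ; hops seen [H6,H0,H0,H7] ; pick H7
  add 211.0.0.0/8 -> H5 at depth 8
  Q 211.20.102.43: descend 110100110001010001100110 ; hops seen [H6,H0,H5,H6,H0] ; pick H0
  add 231.130.176.0/20 -> H1 at depth 20
  Q 231.130.5.160: descend 1110011110000010 ; hops seen [H6,H0,H0,H7] ; pick H7
  Q 211.20.1.214: descend 11010011000101000 ; hops seen [H6,H0,H5,H6] ; pick H6
  Q 231.130.176.0: descend 11100111100000101011 ; hops seen [H6,H0,H0,H7,H1] ; pick H1
  Q 231.128.0.0: descend 11100111100000 ; hops seen [H6,H0,H0] ; pick H0
  add 231.130.187.240/28 -> H7 at depth 28
  add 208.0.0.0/5 -> H6 at depth 5
  add 231.128.0.0/12 -> H1 at depth 12
  add 0.0.0.0/0 -> H4 at depth 0
  add 231.130.0.0/15 -> H2 at depth 15
  add 231.130.187.240/28 -> H1 at depth 28

== LOOKUPS ==
["H0","H0","H7","H0","H7","H6","H1","H0"]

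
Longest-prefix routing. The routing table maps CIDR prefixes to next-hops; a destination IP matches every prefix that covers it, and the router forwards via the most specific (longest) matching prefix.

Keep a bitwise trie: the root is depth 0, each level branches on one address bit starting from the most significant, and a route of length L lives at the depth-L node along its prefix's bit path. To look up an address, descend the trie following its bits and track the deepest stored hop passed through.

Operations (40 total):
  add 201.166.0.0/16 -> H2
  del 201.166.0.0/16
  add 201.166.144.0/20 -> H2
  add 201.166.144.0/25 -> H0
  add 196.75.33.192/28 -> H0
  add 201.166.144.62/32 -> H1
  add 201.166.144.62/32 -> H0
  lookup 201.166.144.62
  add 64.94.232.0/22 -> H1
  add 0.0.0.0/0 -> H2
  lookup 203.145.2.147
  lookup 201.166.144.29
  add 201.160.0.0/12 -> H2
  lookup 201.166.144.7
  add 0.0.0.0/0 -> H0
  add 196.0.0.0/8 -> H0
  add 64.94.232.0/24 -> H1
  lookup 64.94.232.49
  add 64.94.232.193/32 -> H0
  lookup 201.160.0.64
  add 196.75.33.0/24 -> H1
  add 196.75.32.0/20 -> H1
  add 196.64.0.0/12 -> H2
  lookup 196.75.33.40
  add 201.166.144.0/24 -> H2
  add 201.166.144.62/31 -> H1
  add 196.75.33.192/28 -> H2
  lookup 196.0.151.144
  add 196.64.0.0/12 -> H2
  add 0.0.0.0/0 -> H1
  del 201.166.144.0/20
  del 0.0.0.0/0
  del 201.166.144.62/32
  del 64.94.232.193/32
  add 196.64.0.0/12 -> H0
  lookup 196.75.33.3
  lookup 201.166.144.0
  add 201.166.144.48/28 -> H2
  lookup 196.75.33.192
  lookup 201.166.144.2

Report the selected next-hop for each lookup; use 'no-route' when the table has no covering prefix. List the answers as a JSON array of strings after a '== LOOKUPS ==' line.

Apply in order:
  + 201.166.0.0/16 (H2) depth=16
  - 201.166.0.0/16 clear@16
  + 201.166.144.0/20 (H2) depth=20
  + 201.166.144.0/25 (H0) depth=25
  + 196.75.33.192/28 (H0) depth=28
  + 201.166.144.62/32 (H1) depth=32
  + 201.166.144.62/32 (H0) depth=32
  lookup 201.166.144.62: bits 11001001101001101001000000111110 walk d0:-→d1:-→d2:-→d3:-→d4:-→d5:-→d6:-→d7:-→d8:-→d9:-→d10:-→d11:-→d12:-→d13:-→d14:-→d15:-→d16:-→d17:-→d18:-→d19:-→d20:H2→d21:-→d22:-→d23:-→d24:-→d25:H0→d26:-→d27:-→d28:-→d29:-→d30:-→d31:-→d32:H0 -> H0
  + 64.94.232.0/22 (H1) depth=22
  + 0.0.0.0/0 (H2) depth=0
  lookup 203.145.2.147: bits 110010 walk d0:H2→d1:-→d2:-→d3:-→d4:-→d5:-→d6:- -> H2
  lookup 201.166.144.29: bits 11001001101001101001000000 walk d0:H2→d1:-→d2:-→d3:-→d4:-→d5:-→d6:-→d7:-→d8:-→d9:-→d10:-→d11:-→d12:-→d13:-→d14:-→d15:-→d16:-→d17:-→d18:-→d19:-→d20:H2→d21:-→d22:-→d23:-→d24:-→d25:H0→d26:- -> H0
  + 201.160.0.0/12 (H2) depth=12
  lookup 201.166.144.7: bits 11001001101001101001000000 walk d0:H2→d1:-→d2:-→d3:-→d4:-→d5:-→d6:-→d7:-→d8:-→d9:-→d10:-→d11:-→d12:H2→d13:-→d14:-→d15:-→d16:-→d17:-→d18:-→d19:-→d20:H2→d21:-→d22:-→d23:-→d24:-→d25:H0→d26:- -> H0
  + 0.0.0.0/0 (H0) depth=0
  + 196.0.0.0/8 (H0) depth=8
  + 64.94.232.0/24 (H1) depth=24
  lookup 64.94.232.49: bits 010000000101111011101000 walk d0:H0→d1:-→d2:-→d3:-→d4:-→d5:-→d6:-→d7:-→d8:-→d9:-→d10:-→d11:-→d12:-→d13:-→d14:-→d15:-→d16:-→d17:-→d18:-→d19:-→d20:-→d21:-→d22:H1→d23:-→d24:H1 -> H1
  + 64.94.232.193/32 (H0) depth=32
  lookup 201.160.0.64: bits 1100100110100 walk d0:H0→d1:-→d2:-→d3:-→d4:-→d5:-→d6:-→d7:-→d8:-→d9:-→d10:-→d11:-→d12:H2→d13:- -> H2
  + 196.75.33.0/24 (H1) depth=24
  + 196.75.32.0/20 (H1) depth=20
  + 196.64.0.0/12 (H2) depth=12
  lookup 196.75.33.40: bits 110001000100101100100001 walk d0:H0→d1:-→d2:-→d3:-→d4:-→d5:-→d6:-→d7:-→d8:H0→d9:-→d10:-→d11:-→d12:H2→d13:-→d14:-→d15:-→d16:-→d17:-→d18:-→d19:-→d20:H1→d21:-→d22:-→d23:-→d24:H1 -> H1
  + 201.166.144.0/24 (H2) depth=24
  + 201.166.144.62/31 (H1) depth=31
  + 196.75.33.192/28 (H2) depth=28
  lookup 196.0.151.144: bits 110001000 walk d0:H0→d1:-→d2:-→d3:-→d4:-→d5:-→d6:-→d7:-→d8:H0→d9:- -> H0
  + 196.64.0.0/12 (H2) depth=12
  + 0.0.0.0/0 (H1) depth=0
  - 201.166.144.0/20 clear@20
  - 0.0.0.0/0 clear@0
  - 201.166.144.62/32 clear@32
  - 64.94.232.193/32 clear@32
  + 196.64.0.0/12 (H0) depth=12
  lookup 196.75.33.3: bits 110001000100101100100001 walk d0:-→d1:-→d2:-→d3:-→d4:-→d5:-→d6:-→d7:-→d8:H0→d9:-→d10:-→d11:-→d12:H0→d13:-→d14:-→d15:-→d16:-→d17:-→d18:-→d19:-→d20:H1→d21:-→d22:-→d23:-→d24:H1 -> H1
  lookup 201.166.144.0: bits 11001001101001101001000000 walk d0:-→d1:-→d2:-→d3:-→d4:-→d5:-→d6:-→d7:-→d8:-→d9:-→d10:-→d11:-→d12:H2→d13:-→d14:-→d15:-→d16:-→d17:-→d18:-→d19:-→d20:-→d21:-→d22:-→d23:-→d24:H2→d25:H0→d26:- -> H0
  + 201.166.144.48/28 (H2) depth=28
  lookup 196.75.33.192: bits 1100010001001011001000011100 walk d0:-→d1:-→d2:-→d3:-→d4:-→d5:-→d6:-→d7:-→d8:H0→d9:-→d10:-→d11:-→d12:H0→d13:-→d14:-→d15:-→d16:-→d17:-→d18:-→d19:-→d20:H1→d21:-→d22:-→d23:-→d24:H1→d25:-→d26:-→d27:-→d28:H2 -> H2
  lookup 201.166.144.2: bits 11001001101001101001000000 walk d0:-→d1:-→d2:-→d3:-→d4:-→d5:-→d6:-→d7:-→d8:-→d9:-→d10:-→d11:-→d12:H2→d13:-→d14:-→d15:-→d16:-→d17:-→d18:-→d19:-→d20:-→d21:-→d22:-→d23:-→d24:H2→d25:H0→d26:- -> H0

== LOOKUPS ==
["H0","H2","H0","H0","H1","H2","H1","H0","H1","H0","H2","H0"]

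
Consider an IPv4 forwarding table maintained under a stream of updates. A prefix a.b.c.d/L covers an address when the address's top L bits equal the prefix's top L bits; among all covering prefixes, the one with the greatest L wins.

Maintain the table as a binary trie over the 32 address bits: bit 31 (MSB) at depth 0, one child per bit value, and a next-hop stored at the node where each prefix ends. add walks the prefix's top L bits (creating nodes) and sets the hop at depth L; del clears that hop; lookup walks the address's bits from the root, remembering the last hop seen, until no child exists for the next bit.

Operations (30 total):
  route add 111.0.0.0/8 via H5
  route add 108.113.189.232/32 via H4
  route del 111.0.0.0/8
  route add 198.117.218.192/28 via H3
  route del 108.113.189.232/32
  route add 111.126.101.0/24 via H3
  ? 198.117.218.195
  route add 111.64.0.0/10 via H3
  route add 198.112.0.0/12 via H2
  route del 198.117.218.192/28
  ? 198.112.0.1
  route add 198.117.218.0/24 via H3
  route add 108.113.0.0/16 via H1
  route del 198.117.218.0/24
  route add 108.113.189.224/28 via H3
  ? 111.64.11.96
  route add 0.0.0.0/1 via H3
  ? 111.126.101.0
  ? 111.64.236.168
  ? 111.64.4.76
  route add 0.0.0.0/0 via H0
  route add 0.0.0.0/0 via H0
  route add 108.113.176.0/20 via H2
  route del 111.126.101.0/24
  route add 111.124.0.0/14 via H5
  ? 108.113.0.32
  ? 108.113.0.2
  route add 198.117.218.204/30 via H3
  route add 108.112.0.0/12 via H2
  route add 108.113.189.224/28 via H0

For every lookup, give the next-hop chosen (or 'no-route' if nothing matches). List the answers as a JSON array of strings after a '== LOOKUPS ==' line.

Trace:
  add 111.0.0.0/8 -> H5 at depth 8
  add 108.113.189.232/32 -> H4 at depth 32
  del 111.0.0.0/8 (clear depth 8)
  add 198.117.218.192/28 -> H3 at depth 28
  del 108.113.189.232/32 (clear depth 32)
  add 111.126.101.0/24 -> H3 at depth 24
  ? 198.117.218.195  path d0:-→d1:-→d2:-→d3:-→d4:-→d5:-→d6:-→d7:-→d8:-→d9:-→d10:-→d11:-→d12:-→d13:-→d14:-→d15:-→d16:-→d17:-→d18:-→d19:-→d20:-→d21:-→d22:-→d23:-→d24:-→d25:-→d26:-→d27:-→d28:H3  best=H3
  add 111.64.0.0/10 -> H3 at depth 10
  add 198.112.0.0/12 -> H2 at depth 12
  del 198.117.218.192/28 (clear depth 28)
  ? 198.112.0.1  path d0:-→d1:-→d2:-→d3:-→d4:-→d5:-→d6:-→d7:-→d8:-→d9:-→d10:-→d11:-→d12:H2→d13:-  best=H2
  add 198.117.218.0/24 -> H3 at depth 24
  add 108.113.0.0/16 -> H1 at depth 16
  del 198.117.218.0/24 (clear depth 24)
  add 108.113.189.224/28 -> H3 at depth 28
  ? 111.64.11.96  path d0:-→d1:-→d2:-→d3:-→d4:-→d5:-→d6:-→d7:-→d8:-→d9:-→d10:H3  best=H3
  add 0.0.0.0/1 -> H3 at depth 1
  ? 111.126.101.0  path d0:-→d1:H3→d2:-→d3:-→d4:-→d5:-→d6:-→d7:-→d8:-→d9:-→d10:H3→d11:-→d12:-→d13:-→d14:-→d15:-→d16:-→d17:-→d18:-→d19:-→d20:-→d21:-→d22:-→d23:-→d24:H3  best=H3
  ? 111.64.236.168  path d0:-→d1:H3→d2:-→d3:-→d4:-→d5:-→d6:-→d7:-→d8:-→d9:-→d10:H3  best=H3
  ? 111.64.4.76  path d0:-→d1:H3→d2:-→d3:-→d4:-→d5:-→d6:-→d7:-→d8:-→d9:-→d10:H3  best=H3
  add 0.0.0.0/0 -> H0 at depth 0
  add 0.0.0.0/0 -> H0 at depth 0
  add 108.113.176.0/20 -> H2 at depth 20
  del 111.126.101.0/24 (clear depth 24)
  add 111.124.0.0/14 -> H5 at depth 14
  ? 108.113.0.32  path d0:H0→d1:H3→d2:-→d3:-→d4:-→d5:-→d6:-→d7:-→d8:-→d9:-→d10:-→d11:-→d12:-→d13:-→d14:-→d15:-→d16:H1  best=H1
  ? 108.113.0.2  path d0:H0→d1:H3→d2:-→d3:-→d4:-→d5:-→d6:-→d7:-→d8:-→d9:-→d10:-→d11:-→d12:-→d13:-→d14:-→d15:-→d16:H1  best=H1
  add 198.117.218.204/30 -> H3 at depth 30
  add 108.112.0.0/12 -> H2 at depth 12
  add 108.113.189.224/28 -> H0 at depth 28

== LOOKUPS ==
["H3","H2","H3","H3","H3","H3","H1","H1"]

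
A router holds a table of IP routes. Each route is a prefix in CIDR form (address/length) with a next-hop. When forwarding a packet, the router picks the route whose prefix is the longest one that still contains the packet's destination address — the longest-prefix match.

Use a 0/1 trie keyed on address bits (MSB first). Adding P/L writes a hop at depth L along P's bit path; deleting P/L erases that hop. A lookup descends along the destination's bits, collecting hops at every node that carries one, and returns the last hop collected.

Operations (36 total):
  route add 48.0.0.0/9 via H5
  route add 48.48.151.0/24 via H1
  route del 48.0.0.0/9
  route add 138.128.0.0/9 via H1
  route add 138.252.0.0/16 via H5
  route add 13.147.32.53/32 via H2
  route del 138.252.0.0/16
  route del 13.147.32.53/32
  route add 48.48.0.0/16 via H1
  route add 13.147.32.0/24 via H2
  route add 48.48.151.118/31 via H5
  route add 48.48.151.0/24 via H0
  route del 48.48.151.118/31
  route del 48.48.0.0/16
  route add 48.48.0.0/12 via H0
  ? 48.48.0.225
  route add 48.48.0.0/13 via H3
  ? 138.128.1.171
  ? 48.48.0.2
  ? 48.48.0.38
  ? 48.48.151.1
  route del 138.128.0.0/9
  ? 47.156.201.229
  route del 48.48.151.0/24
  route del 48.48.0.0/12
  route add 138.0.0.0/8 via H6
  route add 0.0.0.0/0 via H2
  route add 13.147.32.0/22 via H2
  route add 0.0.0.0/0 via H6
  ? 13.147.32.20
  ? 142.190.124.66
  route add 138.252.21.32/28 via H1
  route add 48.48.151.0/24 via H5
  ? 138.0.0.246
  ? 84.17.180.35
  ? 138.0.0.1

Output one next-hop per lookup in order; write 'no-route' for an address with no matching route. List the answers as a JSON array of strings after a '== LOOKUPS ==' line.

Apply in order:
  + 48.0.0.0/9 (H5) depth=9
  + 48.48.151.0/24 (H1) depth=24
  del 48.0.0.0/9 (clear depth 9)
  + 138.128.0.0/9 (H1) depth=9
  + 138.252.0.0/16 (H5) depth=16
  + 13.147.32.53/32 (H2) depth=32
  del 138.252.0.0/16 (clear depth 16)
  del 13.147.32.53/32 (clear depth 32)
  + 48.48.0.0/16 (H1) depth=16
  + 13.147.32.0/24 (H2) depth=24
  + 48.48.151.118/31 (H5) depth=31
  + 48.48.151.0/24 (H0) depth=24
  del 48.48.151.118/31 (clear depth 31)
  del 48.48.0.0/16 (clear depth 16)
  + 48.48.0.0/12 (H0) depth=12
  ? 48.48.0.225  path d0:-→d1:-→d2:-→d3:-→d4:-→d5:-→d6:-→d7:-→d8:-→d9:-→d10:-→d11:-→d12:H0→d13:-→d14:-→d15:-→d16:-  best=H0
  + 48.48.0.0/13 (H3) depth=13
  ? 138.128.1.171  path d0:-→d1:-→d2:-→d3:-→d4:-→d5:-→d6:-→d7:-→d8:-→d9:H1  best=H1
  ? 48.48.0.2  path d0:-→d1:-→d2:-→d3:-→d4:-→d5:-→d6:-→d7:-→d8:-→d9:-→d10:-→d11:-→d12:H0→d13:H3→d14:-→d15:-→d16:-  best=H3
  ? 48.48.0.38  path d0:-→d1:-→d2:-→d3:-→d4:-→d5:-→d6:-→d7:-→d8:-→d9:-→d10:-→d11:-→d12:H0→d13:H3→d14:-→d15:-→d16:-  best=H3
  ? 48.48.151.1  path d0:-→d1:-→d2:-→d3:-→d4:-→d5:-→d6:-→d7:-→d8:-→d9:-→d10:-→d11:-→d12:H0→d13:H3→d14:-→d15:-→d16:-→d17:-→d18:-→d19:-→d20:-→d21:-→d22:-→d23:-→d24:H0→d25:-  best=H0
  del 138.128.0.0/9 (clear depth 9)
  ? 47.156.201.229  path d0:-→d1:-→d2:-→d3:-  best=no-route
  del 48.48.151.0/24 (clear depth 24)
  del 48.48.0.0/12 (clear depth 12)
  + 138.0.0.0/8 (H6) depth=8
  + 0.0.0.0/0 (H2) depth=0
  + 13.147.32.0/22 (H2) depth=22
  + 0.0.0.0/0 (H6) depth=0
  ? 13.147.32.20  path d0:H6→d1:-→d2:-→d3:-→d4:-→d5:-→d6:-→d7:-→d8:-→d9:-→d10:-→d11:-→d12:-→d13:-→d14:-→d15:-→d16:-→d17:-→d18:-→d19:-→d20:-→d21:-→d22:H2→d23:-→d24:H2→d25:-→d26:-  best=H2
  ? 142.190.124.66  path d0:H6→d1:-→d2:-→d3:-→d4:-→d5:-  best=H6
  + 138.252.21.32/28 (H1) depth=28
  + 48.48.151.0/24 (H5) depth=24
  ? 138.0.0.246  path d0:H6→d1:-→d2:-→d3:-→d4:-→d5:-→d6:-→d7:-→d8:H6  best=H6
  ? 84.17.180.35  path d0:H6→d1:-  best=H6
  ? 138.0.0.1  path d0:H6→d1:-→d2:-→d3:-→d4:-→d5:-→d6:-→d7:-→d8:H6  best=H6

== LOOKUPS ==
["H0","H1","H3","H3","H0","no-route","H2","H6","H6","H6","H6"]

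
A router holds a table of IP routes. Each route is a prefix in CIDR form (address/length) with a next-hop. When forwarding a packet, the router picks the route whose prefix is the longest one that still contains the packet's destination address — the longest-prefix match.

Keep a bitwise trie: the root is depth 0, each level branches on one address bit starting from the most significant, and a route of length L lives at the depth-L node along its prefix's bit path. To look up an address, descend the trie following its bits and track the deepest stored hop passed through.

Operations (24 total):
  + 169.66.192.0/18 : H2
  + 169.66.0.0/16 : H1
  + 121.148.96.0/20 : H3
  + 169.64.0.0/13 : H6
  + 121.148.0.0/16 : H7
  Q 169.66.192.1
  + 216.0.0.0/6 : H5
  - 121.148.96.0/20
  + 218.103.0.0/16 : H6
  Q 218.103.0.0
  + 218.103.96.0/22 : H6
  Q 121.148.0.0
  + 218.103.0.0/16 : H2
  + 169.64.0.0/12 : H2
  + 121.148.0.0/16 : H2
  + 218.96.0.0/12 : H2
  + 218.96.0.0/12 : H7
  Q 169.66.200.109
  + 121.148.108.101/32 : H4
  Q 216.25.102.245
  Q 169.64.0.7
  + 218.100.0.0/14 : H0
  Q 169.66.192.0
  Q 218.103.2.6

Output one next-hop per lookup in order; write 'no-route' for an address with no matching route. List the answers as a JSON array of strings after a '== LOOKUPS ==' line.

Apply in order:
  + 169.66.192.0/18 (H2) depth=18
  + 169.66.0.0/16 (H1) depth=16
  + 121.148.96.0/20 (H3) depth=20
  + 169.64.0.0/13 (H6) depth=13
  + 121.148.0.0/16 (H7) depth=16
  lookup 169.66.192.1: bits 101010010100001011 walk d0:-→d1:-→d2:-→d3:-→d4:-→d5:-→d6:-→d7:-→d8:-→d9:-→d10:-→d11:-→d12:-→d13:H6→d14:-→d15:-→d16:H1→d17:-→d18:H2 -> H2
  + 216.0.0.0/6 (H5) depth=6
  del 121.148.96.0/20 (clear depth 20)
  + 218.103.0.0/16 (H6) depth=16
  lookup 218.103.0.0: bits 1101101001100111 walk d0:-→d1:-→d2:-→d3:-→d4:-→d5:-→d6:H5→d7:-→d8:-→d9:-→d10:-→d11:-→d12:-→d13:-→d14:-→d15:-→d16:H6 -> H6
  + 218.103.96.0/22 (H6) depth=22
  lookup 121.148.0.0: bits 01111001100101000 walk d0:-→d1:-→d2:-→d3:-→d4:-→d5:-→d6:-→d7:-→d8:-→d9:-→d10:-→d11:-→d12:-→d13:-→d14:-→d15:-→d16:H7→d17:- -> H7
  + 218.103.0.0/16 (H2) depth=16
  + 169.64.0.0/12 (H2) depth=12
  + 121.148.0.0/16 (H2) depth=16
  + 218.96.0.0/12 (H2) depth=12
  + 218.96.0.0/12 (H7) depth=12
  lookup 169.66.200.109: bits 101010010100001011 walk d0:-→d1:-→d2:-→d3:-→d4:-→d5:-→d6:-→d7:-→d8:-→d9:-→d10:-→d11:-→d12:H2→d13:H6→d14:-→d15:-→d16:H1→d17:-→d18:H2 -> H2
  + 121.148.108.101/32 (H4) depth=32
  lookup 216.25.102.245: bits 110110 walk d0:-→d1:-→d2:-→d3:-→d4:-→d5:-→d6:H5 -> H5
  lookup 169.64.0.7: bits 10101001010000 walk d0:-→d1:-→d2:-→d3:-→d4:-→d5:-→d6:-→d7:-→d8:-→d9:-→d10:-→d11:-→d12:H2→d13:H6→d14:- -> H6
  + 218.100.0.0/14 (H0) depth=14
  lookup 169.66.192.0: bits 101010010100001011 walk d0:-→d1:-→d2:-→d3:-→d4:-→d5:-→d6:-→d7:-→d8:-→d9:-→d10:-→d11:-→d12:H2→d13:H6→d14:-→d15:-→d16:H1→d17:-→d18:H2 -> H2
  lookup 218.103.2.6: bits 11011010011001110 walk d0:-→d1:-→d2:-→d3:-→d4:-→d5:-→d6:H5→d7:-→d8:-→d9:-→d10:-→d11:-→d12:H7→d13:-→d14:H0→d15:-→d16:H2→d17:- -> H2

== LOOKUPS ==
["H2","H6","H7","H2","H5","H6","H2","H2"]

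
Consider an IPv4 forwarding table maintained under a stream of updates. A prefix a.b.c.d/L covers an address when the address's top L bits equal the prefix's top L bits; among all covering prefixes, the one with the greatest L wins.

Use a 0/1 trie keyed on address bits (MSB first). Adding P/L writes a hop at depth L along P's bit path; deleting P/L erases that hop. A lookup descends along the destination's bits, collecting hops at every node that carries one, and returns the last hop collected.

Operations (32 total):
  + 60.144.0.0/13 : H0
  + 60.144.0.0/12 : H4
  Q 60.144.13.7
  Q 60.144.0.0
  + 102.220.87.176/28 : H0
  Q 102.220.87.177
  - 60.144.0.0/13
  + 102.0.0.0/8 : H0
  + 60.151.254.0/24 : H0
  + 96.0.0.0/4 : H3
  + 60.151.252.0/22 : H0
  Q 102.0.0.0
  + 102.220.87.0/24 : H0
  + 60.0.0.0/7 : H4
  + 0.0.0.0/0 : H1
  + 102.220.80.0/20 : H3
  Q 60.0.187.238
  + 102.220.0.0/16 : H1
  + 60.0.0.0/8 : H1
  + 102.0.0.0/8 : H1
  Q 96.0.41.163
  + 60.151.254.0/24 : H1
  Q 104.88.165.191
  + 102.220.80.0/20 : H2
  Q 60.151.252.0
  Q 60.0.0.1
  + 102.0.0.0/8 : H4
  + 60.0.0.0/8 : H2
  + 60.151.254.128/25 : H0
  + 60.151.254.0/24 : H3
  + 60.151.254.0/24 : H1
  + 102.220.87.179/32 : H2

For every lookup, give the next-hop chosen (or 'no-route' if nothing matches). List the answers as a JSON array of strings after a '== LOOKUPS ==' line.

Process each operation:
  add 60.144.0.0/13 -> H0 at depth 13
  add 60.144.0.0/12 -> H4 at depth 12
  lookup 60.144.13.7: bits 0011110010010 walk d0:-→d1:-→d2:-→d3:-→d4:-→d5:-→d6:-→d7:-→d8:-→d9:-→d10:-→d11:-→d12:H4→d13:H0 -> H0
  lookup 60.144.0.0: bits 0011110010010 walk d0:-→d1:-→d2:-→d3:-→d4:-→d5:-→d6:-→d7:-→d8:-→d9:-→d10:-→d11:-→d12:H4→d13:H0 -> H0
  add 102.220.87.176/28 -> H0 at depth 28
  lookup 102.220.87.177: bits 0110011011011100010101111011 walk d0:-→d1:-→d2:-→d3:-→d4:-→d5:-→d6:-→d7:-→d8:-→d9:-→d10:-→d11:-→d12:-→d13:-→d14:-→d15:-→d16:-→d17:-→d18:-→d19:-→d20:-→d21:-→d22:-→d23:-→d24:-→d25:-→d26:-→d27:-→d28:H0 -> H0
  - 60.144.0.0/13 clear@13
  add 102.0.0.0/8 -> H0 at depth 8
  add 60.151.254.0/24 -> H0 at depth 24
  add 96.0.0.0/4 -> H3 at depth 4
  add 60.151.252.0/22 -> H0 at depth 22
  lookup 102.0.0.0: bits 01100110 walk d0:-→d1:-→d2:-→d3:-→d4:H3→d5:-→d6:-→d7:-→d8:H0 -> H0
  add 102.220.87.0/24 -> H0 at depth 24
  add 60.0.0.0/7 -> H4 at depth 7
  add 0.0.0.0/0 -> H1 at depth 0
  add 102.220.80.0/20 -> H3 at depth 20
  lookup 60.0.187.238: bits 00111100 walk d0:H1→d1:-→d2:-→d3:-→d4:-→d5:-→d6:-→d7:H4→d8:- -> H4
  add 102.220.0.0/16 -> H1 at depth 16
  add 60.0.0.0/8 -> H1 at depth 8
  add 102.0.0.0/8 -> H1 at depth 8
  lookup 96.0.41.163: bits 01100 walk d0:H1→d1:-→d2:-→d3:-→d4:H3→d5:- -> H3
  add 60.151.254.0/24 -> H1 at depth 24
  lookup 104.88.165.191: bits 0110 walk d0:H1→d1:-→d2:-→d3:-→d4:H3 -> H3
  add 102.220.80.0/20 -> H2 at depth 20
  lookup 60.151.252.0: bits 0011110010010111111111 walk d0:H1→d1:-→d2:-→d3:-→d4:-→d5:-→d6:-→d7:H4→d8:H1→d9:-→d10:-→d11:-→d12:H4→d13:-→d14:-→d15:-→d16:-→d17:-→d18:-→d19:-→d20:-→d21:-→d22:H0 -> H0
  lookup 60.0.0.1: bits 00111100 walk d0:H1→d1:-→d2:-→d3:-→d4:-→d5:-→d6:-→d7:H4→d8:H1 -> H1
  add 102.0.0.0/8 -> H4 at depth 8
  add 60.0.0.0/8 -> H2 at depth 8
  add 60.151.254.128/25 -> H0 at depth 25
  add 60.151.254.0/24 -> H3 at depth 24
  add 60.151.254.0/24 -> H1 at depth 24
  add 102.220.87.179/32 -> H2 at depth 32

== LOOKUPS ==
["H0","H0","H0","H0","H4","H3","H3","H0","H1"]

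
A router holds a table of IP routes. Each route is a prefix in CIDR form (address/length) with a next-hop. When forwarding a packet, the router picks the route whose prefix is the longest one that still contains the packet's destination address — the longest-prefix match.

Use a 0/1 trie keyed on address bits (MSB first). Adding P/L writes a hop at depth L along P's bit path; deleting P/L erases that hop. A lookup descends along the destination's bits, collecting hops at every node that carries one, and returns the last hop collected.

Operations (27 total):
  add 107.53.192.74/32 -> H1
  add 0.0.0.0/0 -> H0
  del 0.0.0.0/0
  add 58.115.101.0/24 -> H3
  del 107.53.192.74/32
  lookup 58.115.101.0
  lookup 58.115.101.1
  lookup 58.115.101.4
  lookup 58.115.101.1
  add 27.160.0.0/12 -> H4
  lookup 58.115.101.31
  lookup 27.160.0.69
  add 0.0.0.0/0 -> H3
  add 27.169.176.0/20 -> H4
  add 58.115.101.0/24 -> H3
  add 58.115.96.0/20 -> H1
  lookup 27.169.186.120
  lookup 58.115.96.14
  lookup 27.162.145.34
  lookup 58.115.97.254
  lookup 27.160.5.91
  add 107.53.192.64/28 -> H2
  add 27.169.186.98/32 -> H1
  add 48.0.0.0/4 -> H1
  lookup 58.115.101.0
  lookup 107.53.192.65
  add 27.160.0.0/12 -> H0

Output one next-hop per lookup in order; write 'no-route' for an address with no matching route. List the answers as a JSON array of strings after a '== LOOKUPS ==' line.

Process each operation:
  + 107.53.192.74/32 (H1) depth=32
  + 0.0.0.0/0 (H0) depth=0
  del 0.0.0.0/0 (clear depth 0)
  + 58.115.101.0/24 (H3) depth=24
  del 107.53.192.74/32 (clear depth 32)
  lookup 58.115.101.0: bits 001110100111001101100101 walk d0:-→d1:-→d2:-→d3:-→d4:-→d5:-→d6:-→d7:-→d8:-→d9:-→d10:-→d11:-→d12:-→d13:-→d14:-→d15:-→d16:-→d17:-→d18:-→d19:-→d20:-→d21:-→d22:-→d23:-→d24:H3 -> H3
  lookup 58.115.101.1: bits 001110100111001101100101 walk d0:-→d1:-→d2:-→d3:-→d4:-→d5:-→d6:-→d7:-→d8:-→d9:-→d10:-→d11:-→d12:-→d13:-→d14:-→d15:-→d16:-→d17:-→d18:-→d19:-→d20:-→d21:-→d22:-→d23:-→d24:H3 -> H3
  lookup 58.115.101.4: bits 001110100111001101100101 walk d0:-→d1:-→d2:-→d3:-→d4:-→d5:-→d6:-→d7:-→d8:-→d9:-→d10:-→d11:-→d12:-→d13:-→d14:-→d15:-→d16:-→d17:-→d18:-→d19:-→d20:-→d21:-→d22:-→d23:-→d24:H3 -> H3
  lookup 58.115.101.1: bits 001110100111001101100101 walk d0:-→d1:-→d2:-→d3:-→d4:-→d5:-→d6:-→d7:-→d8:-→d9:-→d10:-→d11:-→d12:-→d13:-→d14:-→d15:-→d16:-→d17:-→d18:-→d19:-→d20:-→d21:-→d22:-→d23:-→d24:H3 -> H3
  + 27.160.0.0/12 (H4) depth=12
  lookup 58.115.101.31: bits 001110100111001101100101 walk d0:-→d1:-→d2:-→d3:-→d4:-→d5:-→d6:-→d7:-→d8:-→d9:-→d10:-→d11:-→d12:-→d13:-→d14:-→d15:-→d16:-→d17:-→d18:-→d19:-→d20:-→d21:-→d22:-→d23:-→d24:H3 -> H3
  lookup 27.160.0.69: bits 000110111010 walk d0:-→d1:-→d2:-→d3:-→d4:-→d5:-→d6:-→d7:-→d8:-→d9:-→d10:-→d11:-→d12:H4 -> H4
  + 0.0.0.0/0 (H3) depth=0
  + 27.169.176.0/20 (H4) depth=20
  + 58.115.101.0/24 (H3) depth=24
  + 58.115.96.0/20 (H1) depth=20
  lookup 27.169.186.120: bits 00011011101010011011 walk d0:H3→d1:-→d2:-→d3:-→d4:-→d5:-→d6:-→d7:-→d8:-→d9:-→d10:-→d11:-→d12:H4→d13:-→d14:-→d15:-→d16:-→d17:-→d18:-→d19:-→d20:H4 -> H4
  lookup 58.115.96.14: bits 001110100111001101100 walk d0:H3→d1:-→d2:-→d3:-→d4:-→d5:-→d6:-→d7:-→d8:-→d9:-→d10:-→d11:-→d12:-→d13:-→d14:-→d15:-→d16:-→d17:-→d18:-→d19:-→d20:H1→d21:- -> H1
  lookup 27.162.145.34: bits 000110111010 walk d0:H3→d1:-→d2:-→d3:-→d4:-→d5:-→d6:-→d7:-→d8:-→d9:-→d10:-→d11:-→d12:H4 -> H4
  lookup 58.115.97.254: bits 001110100111001101100 walk d0:H3→d1:-→d2:-→d3:-→d4:-→d5:-→d6:-→d7:-→d8:-→d9:-→d10:-→d11:-→d12:-→d13:-→d14:-→d15:-→d16:-→d17:-→d18:-→d19:-→d20:H1→d21:- -> H1
  lookup 27.160.5.91: bits 000110111010 walk d0:H3→d1:-→d2:-→d3:-→d4:-→d5:-→d6:-→d7:-→d8:-→d9:-→d10:-→d11:-→d12:H4 -> H4
  + 107.53.192.64/28 (H2) depth=28
  + 27.169.186.98/32 (H1) depth=32
  + 48.0.0.0/4 (H1) depth=4
  lookup 58.115.101.0: bits 001110100111001101100101 walk d0:H3→d1:-→d2:-→d3:-→d4:H1→d5:-→d6:-→d7:-→d8:-→d9:-→d10:-→d11:-→d12:-→d13:-→d14:-→d15:-→d16:-→d17:-→d18:-→d19:-→d20:H1→d21:-→d22:-→d23:-→d24:H3 -> H3
  lookup 107.53.192.65: bits 0110101100110101110000000100 walk d0:H3→d1:-→d2:-→d3:-→d4:-→d5:-→d6:-→d7:-→d8:-→d9:-→d10:-→d11:-→d12:-→d13:-→d14:-→d15:-→d16:-→d17:-→d18:-→d19:-→d20:-→d21:-→d22:-→d23:-→d24:-→d25:-→d26:-→d27:-→d28:H2 -> H2
  + 27.160.0.0/12 (H0) depth=12

== LOOKUPS ==
["H3","H3","H3","H3","H3","H4","H4","H1","H4","H1","H4","H3","H2"]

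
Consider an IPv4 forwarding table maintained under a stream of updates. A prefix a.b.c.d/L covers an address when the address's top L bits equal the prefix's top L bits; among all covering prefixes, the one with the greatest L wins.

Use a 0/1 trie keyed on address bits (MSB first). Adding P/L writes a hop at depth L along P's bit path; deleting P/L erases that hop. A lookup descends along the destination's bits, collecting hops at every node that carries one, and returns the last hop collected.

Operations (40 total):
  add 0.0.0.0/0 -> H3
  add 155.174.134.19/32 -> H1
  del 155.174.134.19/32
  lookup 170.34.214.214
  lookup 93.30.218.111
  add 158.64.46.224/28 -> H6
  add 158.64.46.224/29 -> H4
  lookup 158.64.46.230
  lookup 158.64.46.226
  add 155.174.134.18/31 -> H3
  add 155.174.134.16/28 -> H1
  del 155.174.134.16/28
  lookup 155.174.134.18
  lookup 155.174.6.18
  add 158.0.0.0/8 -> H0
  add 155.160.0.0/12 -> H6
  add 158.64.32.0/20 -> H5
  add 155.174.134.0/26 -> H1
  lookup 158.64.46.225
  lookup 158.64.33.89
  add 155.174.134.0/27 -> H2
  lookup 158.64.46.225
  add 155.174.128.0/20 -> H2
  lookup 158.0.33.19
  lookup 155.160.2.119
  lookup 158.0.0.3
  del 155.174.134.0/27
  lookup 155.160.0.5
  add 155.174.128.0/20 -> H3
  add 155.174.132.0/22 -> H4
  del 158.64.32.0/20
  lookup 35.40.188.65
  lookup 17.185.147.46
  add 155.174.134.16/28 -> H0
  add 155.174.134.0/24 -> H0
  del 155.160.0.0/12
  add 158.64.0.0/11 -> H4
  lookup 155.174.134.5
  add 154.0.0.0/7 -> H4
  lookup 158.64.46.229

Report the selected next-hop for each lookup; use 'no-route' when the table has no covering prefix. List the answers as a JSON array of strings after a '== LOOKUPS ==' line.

Process each operation:
  add 0.0.0.0/0 -> H3 at depth 0
  add 155.174.134.19/32 -> H1 at depth 32
  - 155.174.134.19/32 clear@32
  ? 170.34.214.214  path d0:H3→d1:-→d2:-  best=H3
  ? 93.30.218.111  path d0:H3  best=H3
  add 158.64.46.224/28 -> H6 at depth 28
  add 158.64.46.224/29 -> H4 at depth 29
  ? 158.64.46.230  path d0:H3→d1:-→d2:-→d3:-→d4:-→d5:-→d6:-→d7:-→d8:-→d9:-→d10:-→d11:-→d12:-→d13:-→d14:-→d15:-→d16:-→d17:-→d18:-→d19:-→d20:-→d21:-→d22:-→d23:-→d24:-→d25:-→d26:-→d27:-→d28:H6→d29:H4  best=H4
  ? 158.64.46.226  path d0:H3→d1:-→d2:-→d3:-→d4:-→d5:-→d6:-→d7:-→d8:-→d9:-→d10:-→d11:-→d12:-→d13:-→d14:-→d15:-→d16:-→d17:-→d18:-→d19:-→d20:-→d21:-→d22:-→d23:-→d24:-→d25:-→d26:-→d27:-→d28:H6→d29:H4  best=H4
  add 155.174.134.18/31 -> H3 at depth 31
  add 155.174.134.16/28 -> H1 at depth 28
  - 155.174.134.16/28 clear@28
  ? 155.174.134.18  path d0:H3→d1:-→d2:-→d3:-→d4:-→d5:-→d6:-→d7:-→d8:-→d9:-→d10:-→d11:-→d12:-→d13:-→d14:-→d15:-→d16:-→d17:-→d18:-→d19:-→d20:-→d21:-→d22:-→d23:-→d24:-→d25:-→d26:-→d27:-→d28:-→d29:-→d30:-→d31:H3  best=H3
  ? 155.174.6.18  path d0:H3→d1:-→d2:-→d3:-→d4:-→d5:-→d6:-→d7:-→d8:-→d9:-→d10:-→d11:-→d12:-→d13:-→d14:-→d15:-→d16:-  best=H3
  add 158.0.0.0/8 -> H0 at depth 8
  add 155.160.0.0/12 -> H6 at depth 12
  add 158.64.32.0/20 -> H5 at depth 20
  add 155.174.134.0/26 -> H1 at depth 26
  ? 158.64.46.225  path d0:H3→d1:-→d2:-→d3:-→d4:-→d5:-→d6:-→d7:-→d8:H0→d9:-→d10:-→d11:-→d12:-→d13:-→d14:-→d15:-→d16:-→d17:-→d18:-→d19:-→d20:H5→d21:-→d22:-→d23:-→d24:-→d25:-→d26:-→d27:-→d28:H6→d29:H4  best=H4
  ? 158.64.33.89  path d0:H3→d1:-→d2:-→d3:-→d4:-→d5:-→d6:-→d7:-→d8:H0→d9:-→d10:-→d11:-→d12:-→d13:-→d14:-→d15:-→d16:-→d17:-→d18:-→d19:-→d20:H5  best=H5
  add 155.174.134.0/27 -> H2 at depth 27
  ? 158.64.46.225  path d0:H3→d1:-→d2:-→d3:-→d4:-→d5:-→d6:-→d7:-→d8:H0→d9:-→d10:-→d11:-→d12:-→d13:-→d14:-→d15:-→d16:-→d17:-→d18:-→d19:-→d20:H5→d21:-→d22:-→d23:-→d24:-→d25:-→d26:-→d27:-→d28:H6→d29:H4  best=H4
  add 155.174.128.0/20 -> H2 at depth 20
  ? 158.0.33.19  path d0:H3→d1:-→d2:-→d3:-→d4:-→d5:-→d6:-→d7:-→d8:H0→d9:-  best=H0
  ? 155.160.2.119  path d0:H3→d1:-→d2:-→d3:-→d4:-→d5:-→d6:-→d7:-→d8:-→d9:-→d10:-→d11:-→d12:H6  best=H6
  ? 158.0.0.3  path d0:H3→d1:-→d2:-→d3:-→d4:-→d5:-→d6:-→d7:-→d8:H0→d9:-  best=H0
  - 155.174.134.0/27 clear@27
  ? 155.160.0.5  path d0:H3→d1:-→d2:-→d3:-→d4:-→d5:-→d6:-→d7:-→d8:-→d9:-→d10:-→d11:-→d12:H6  best=H6
  add 155.174.128.0/20 -> H3 at depth 20
  add 155.174.132.0/22 -> H4 at depth 22
  - 158.64.32.0/20 clear@20
  ? 35.40.188.65  path d0:H3  best=H3
  ? 17.185.147.46  path d0:H3  best=H3
  add 155.174.134.16/28 -> H0 at depth 28
  add 155.174.134.0/24 -> H0 at depth 24
  - 155.160.0.0/12 clear@12
  add 158.64.0.0/11 -> H4 at depth 11
  ? 155.174.134.5  path d0:H3→d1:-→d2:-→d3:-→d4:-→d5:-→d6:-→d7:-→d8:-→d9:-→d10:-→d11:-→d12:-→d13:-→d14:-→d15:-→d16:-→d17:-→d18:-→d19:-→d20:H3→d21:-→d22:H4→d23:-→d24:H0→d25:-→d26:H1→d27:-  best=H1
  add 154.0.0.0/7 -> H4 at depth 7
  ? 158.64.46.229  path d0:H3→d1:-→d2:-→d3:-→d4:-→d5:-→d6:-→d7:-→d8:H0→d9:-→d10:-→d11:H4→d12:-→d13:-→d14:-→d15:-→d16:-→d17:-→d18:-→d19:-→d20:-→d21:-→d22:-→d23:-→d24:-→d25:-→d26:-→d27:-→d28:H6→d29:H4  best=H4

== LOOKUPS ==
["H3","H3","H4","H4","H3","H3","H4","H5","H4","H0","H6","H0","H6","H3","H3","H1","H4"]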